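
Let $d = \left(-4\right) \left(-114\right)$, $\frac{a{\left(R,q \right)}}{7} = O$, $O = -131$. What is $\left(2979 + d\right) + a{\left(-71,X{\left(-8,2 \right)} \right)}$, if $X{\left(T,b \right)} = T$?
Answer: $2518$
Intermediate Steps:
$a{\left(R,q \right)} = -917$ ($a{\left(R,q \right)} = 7 \left(-131\right) = -917$)
$d = 456$
$\left(2979 + d\right) + a{\left(-71,X{\left(-8,2 \right)} \right)} = \left(2979 + 456\right) - 917 = 3435 - 917 = 2518$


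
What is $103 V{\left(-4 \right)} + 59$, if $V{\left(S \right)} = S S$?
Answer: $1707$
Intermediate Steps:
$V{\left(S \right)} = S^{2}$
$103 V{\left(-4 \right)} + 59 = 103 \left(-4\right)^{2} + 59 = 103 \cdot 16 + 59 = 1648 + 59 = 1707$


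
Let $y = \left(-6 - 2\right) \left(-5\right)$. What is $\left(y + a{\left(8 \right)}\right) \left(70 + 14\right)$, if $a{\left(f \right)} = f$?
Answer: $4032$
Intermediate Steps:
$y = 40$ ($y = \left(-6 - 2\right) \left(-5\right) = \left(-8\right) \left(-5\right) = 40$)
$\left(y + a{\left(8 \right)}\right) \left(70 + 14\right) = \left(40 + 8\right) \left(70 + 14\right) = 48 \cdot 84 = 4032$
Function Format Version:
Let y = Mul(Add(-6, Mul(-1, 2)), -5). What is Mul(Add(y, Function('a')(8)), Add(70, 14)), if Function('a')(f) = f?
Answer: 4032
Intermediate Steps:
y = 40 (y = Mul(Add(-6, -2), -5) = Mul(-8, -5) = 40)
Mul(Add(y, Function('a')(8)), Add(70, 14)) = Mul(Add(40, 8), Add(70, 14)) = Mul(48, 84) = 4032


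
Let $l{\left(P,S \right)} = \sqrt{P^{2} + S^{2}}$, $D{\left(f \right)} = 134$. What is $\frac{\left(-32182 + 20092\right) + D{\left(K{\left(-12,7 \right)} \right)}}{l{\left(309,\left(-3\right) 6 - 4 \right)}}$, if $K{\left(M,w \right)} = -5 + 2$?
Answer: $- \frac{11956 \sqrt{95965}}{95965} \approx -38.595$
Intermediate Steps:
$K{\left(M,w \right)} = -3$
$\frac{\left(-32182 + 20092\right) + D{\left(K{\left(-12,7 \right)} \right)}}{l{\left(309,\left(-3\right) 6 - 4 \right)}} = \frac{\left(-32182 + 20092\right) + 134}{\sqrt{309^{2} + \left(\left(-3\right) 6 - 4\right)^{2}}} = \frac{-12090 + 134}{\sqrt{95481 + \left(-18 - 4\right)^{2}}} = - \frac{11956}{\sqrt{95481 + \left(-22\right)^{2}}} = - \frac{11956}{\sqrt{95481 + 484}} = - \frac{11956}{\sqrt{95965}} = - 11956 \frac{\sqrt{95965}}{95965} = - \frac{11956 \sqrt{95965}}{95965}$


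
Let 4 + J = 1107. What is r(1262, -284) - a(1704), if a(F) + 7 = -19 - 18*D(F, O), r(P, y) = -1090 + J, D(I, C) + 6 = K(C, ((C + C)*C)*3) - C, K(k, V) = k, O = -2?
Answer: -69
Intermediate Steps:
J = 1103 (J = -4 + 1107 = 1103)
D(I, C) = -6 (D(I, C) = -6 + (C - C) = -6 + 0 = -6)
r(P, y) = 13 (r(P, y) = -1090 + 1103 = 13)
a(F) = 82 (a(F) = -7 + (-19 - 18*(-6)) = -7 + (-19 + 108) = -7 + 89 = 82)
r(1262, -284) - a(1704) = 13 - 1*82 = 13 - 82 = -69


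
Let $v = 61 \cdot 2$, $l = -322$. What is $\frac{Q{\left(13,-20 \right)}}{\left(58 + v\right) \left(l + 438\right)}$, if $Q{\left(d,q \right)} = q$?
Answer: $- \frac{1}{1044} \approx -0.00095785$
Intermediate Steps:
$v = 122$
$\frac{Q{\left(13,-20 \right)}}{\left(58 + v\right) \left(l + 438\right)} = - \frac{20}{\left(58 + 122\right) \left(-322 + 438\right)} = - \frac{20}{180 \cdot 116} = - \frac{20}{20880} = \left(-20\right) \frac{1}{20880} = - \frac{1}{1044}$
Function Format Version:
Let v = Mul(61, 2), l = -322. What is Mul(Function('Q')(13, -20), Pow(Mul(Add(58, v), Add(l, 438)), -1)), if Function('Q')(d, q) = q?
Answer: Rational(-1, 1044) ≈ -0.00095785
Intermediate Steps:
v = 122
Mul(Function('Q')(13, -20), Pow(Mul(Add(58, v), Add(l, 438)), -1)) = Mul(-20, Pow(Mul(Add(58, 122), Add(-322, 438)), -1)) = Mul(-20, Pow(Mul(180, 116), -1)) = Mul(-20, Pow(20880, -1)) = Mul(-20, Rational(1, 20880)) = Rational(-1, 1044)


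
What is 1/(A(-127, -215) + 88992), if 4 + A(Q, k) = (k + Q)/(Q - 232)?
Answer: 359/31947034 ≈ 1.1237e-5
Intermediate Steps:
A(Q, k) = -4 + (Q + k)/(-232 + Q) (A(Q, k) = -4 + (k + Q)/(Q - 232) = -4 + (Q + k)/(-232 + Q))
1/(A(-127, -215) + 88992) = 1/((928 - 215 - 3*(-127))/(-232 - 127) + 88992) = 1/((928 - 215 + 381)/(-359) + 88992) = 1/(-1/359*1094 + 88992) = 1/(-1094/359 + 88992) = 1/(31947034/359) = 359/31947034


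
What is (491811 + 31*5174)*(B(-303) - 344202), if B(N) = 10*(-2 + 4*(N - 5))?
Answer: -232538475110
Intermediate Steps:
B(N) = -220 + 40*N (B(N) = 10*(-2 + 4*(-5 + N)) = 10*(-2 + (-20 + 4*N)) = 10*(-22 + 4*N) = -220 + 40*N)
(491811 + 31*5174)*(B(-303) - 344202) = (491811 + 31*5174)*((-220 + 40*(-303)) - 344202) = (491811 + 160394)*((-220 - 12120) - 344202) = 652205*(-12340 - 344202) = 652205*(-356542) = -232538475110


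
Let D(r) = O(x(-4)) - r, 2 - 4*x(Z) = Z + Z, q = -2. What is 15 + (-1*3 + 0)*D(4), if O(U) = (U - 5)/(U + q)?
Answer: 42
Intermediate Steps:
x(Z) = ½ - Z/2 (x(Z) = ½ - (Z + Z)/4 = ½ - Z/2)
O(U) = (-5 + U)/(-2 + U) (O(U) = (U - 5)/(U - 2) = (-5 + U)/(-2 + U))
D(r) = -5 - r (D(r) = (-5 + (½ - ½*(-4)))/(-2 + (½ - ½*(-4))) - r = (-5 + (½ + 2))/(-2 + (½ + 2)) - r = (-5 + 5/2)/(-2 + 5/2) - r = -5/2/(½) - r = 2*(-5/2) - r = -5 - r)
15 + (-1*3 + 0)*D(4) = 15 + (-1*3 + 0)*(-5 - 1*4) = 15 + (-3 + 0)*(-5 - 4) = 15 - 3*(-9) = 15 + 27 = 42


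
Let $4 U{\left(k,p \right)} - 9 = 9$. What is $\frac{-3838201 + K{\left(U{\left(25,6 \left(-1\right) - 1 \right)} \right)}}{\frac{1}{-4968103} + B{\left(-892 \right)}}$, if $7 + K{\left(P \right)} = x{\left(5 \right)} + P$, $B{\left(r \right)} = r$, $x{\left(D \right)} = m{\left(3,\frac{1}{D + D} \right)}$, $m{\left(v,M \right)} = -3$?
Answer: $\frac{38137210454539}{8863095754} \approx 4302.9$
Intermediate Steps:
$U{\left(k,p \right)} = \frac{9}{2}$ ($U{\left(k,p \right)} = \frac{9}{4} + \frac{1}{4} \cdot 9 = \frac{9}{4} + \frac{9}{4} = \frac{9}{2}$)
$x{\left(D \right)} = -3$
$K{\left(P \right)} = -10 + P$ ($K{\left(P \right)} = -7 + \left(-3 + P\right) = -10 + P$)
$\frac{-3838201 + K{\left(U{\left(25,6 \left(-1\right) - 1 \right)} \right)}}{\frac{1}{-4968103} + B{\left(-892 \right)}} = \frac{-3838201 + \left(-10 + \frac{9}{2}\right)}{\frac{1}{-4968103} - 892} = \frac{-3838201 - \frac{11}{2}}{- \frac{1}{4968103} - 892} = - \frac{7676413}{2 \left(- \frac{4431547877}{4968103}\right)} = \left(- \frac{7676413}{2}\right) \left(- \frac{4968103}{4431547877}\right) = \frac{38137210454539}{8863095754}$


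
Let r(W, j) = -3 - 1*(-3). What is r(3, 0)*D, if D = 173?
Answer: 0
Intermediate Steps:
r(W, j) = 0 (r(W, j) = -3 + 3 = 0)
r(3, 0)*D = 0*173 = 0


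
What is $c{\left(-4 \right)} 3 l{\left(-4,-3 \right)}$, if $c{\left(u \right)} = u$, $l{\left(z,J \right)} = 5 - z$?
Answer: $-108$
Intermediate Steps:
$c{\left(-4 \right)} 3 l{\left(-4,-3 \right)} = \left(-4\right) 3 \left(5 - -4\right) = - 12 \left(5 + 4\right) = \left(-12\right) 9 = -108$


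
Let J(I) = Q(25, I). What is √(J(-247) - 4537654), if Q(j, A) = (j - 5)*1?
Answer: I*√4537634 ≈ 2130.2*I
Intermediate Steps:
Q(j, A) = -5 + j (Q(j, A) = (-5 + j)*1 = -5 + j)
J(I) = 20 (J(I) = -5 + 25 = 20)
√(J(-247) - 4537654) = √(20 - 4537654) = √(-4537634) = I*√4537634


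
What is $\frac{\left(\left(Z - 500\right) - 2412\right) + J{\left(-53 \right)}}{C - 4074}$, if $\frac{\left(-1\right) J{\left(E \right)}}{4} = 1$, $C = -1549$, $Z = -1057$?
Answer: $\frac{3973}{5623} \approx 0.70656$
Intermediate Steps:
$J{\left(E \right)} = -4$ ($J{\left(E \right)} = \left(-4\right) 1 = -4$)
$\frac{\left(\left(Z - 500\right) - 2412\right) + J{\left(-53 \right)}}{C - 4074} = \frac{\left(\left(-1057 - 500\right) - 2412\right) - 4}{-1549 - 4074} = \frac{\left(\left(-1057 - 500\right) - 2412\right) - 4}{-5623} = \left(\left(-1557 - 2412\right) - 4\right) \left(- \frac{1}{5623}\right) = \left(-3969 - 4\right) \left(- \frac{1}{5623}\right) = \left(-3973\right) \left(- \frac{1}{5623}\right) = \frac{3973}{5623}$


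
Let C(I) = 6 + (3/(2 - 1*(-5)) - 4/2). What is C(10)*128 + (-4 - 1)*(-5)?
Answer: 4143/7 ≈ 591.86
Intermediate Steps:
C(I) = 31/7 (C(I) = 6 + (3/(2 + 5) - 4*½) = 6 + (3/7 - 2) = 6 - 11/7 = 31/7)
C(10)*128 + (-4 - 1)*(-5) = (31/7)*128 + (-4 - 1)*(-5) = 3968/7 - 5*(-5) = 3968/7 + 25 = 4143/7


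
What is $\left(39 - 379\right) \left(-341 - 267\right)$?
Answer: $206720$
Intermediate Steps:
$\left(39 - 379\right) \left(-341 - 267\right) = \left(-340\right) \left(-608\right) = 206720$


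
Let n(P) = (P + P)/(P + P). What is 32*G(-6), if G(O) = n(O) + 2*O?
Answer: -352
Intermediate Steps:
n(P) = 1 (n(P) = (2*P)/((2*P)) = (2*P)*(1/(2*P)) = 1)
G(O) = 1 + 2*O
32*G(-6) = 32*(1 + 2*(-6)) = 32*(1 - 12) = 32*(-11) = -352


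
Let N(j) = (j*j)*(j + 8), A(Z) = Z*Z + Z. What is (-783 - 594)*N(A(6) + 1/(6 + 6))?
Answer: -7816771275/64 ≈ -1.2214e+8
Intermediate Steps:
A(Z) = Z + Z**2 (A(Z) = Z**2 + Z = Z + Z**2)
N(j) = j**2*(8 + j)
(-783 - 594)*N(A(6) + 1/(6 + 6)) = (-783 - 594)*((6*(1 + 6) + 1/(6 + 6))**2*(8 + (6*(1 + 6) + 1/(6 + 6)))) = -1377*(6*7 + 1/12)**2*(8 + (6*7 + 1/12)) = -1377*(42 + 1/12)**2*(8 + (42 + 1/12)) = -1377*(505/12)**2*(8 + 505/12) = -39018825*601/(16*12) = -1377*153270025/1728 = -7816771275/64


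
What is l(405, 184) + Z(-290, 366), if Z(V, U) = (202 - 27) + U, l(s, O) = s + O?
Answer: 1130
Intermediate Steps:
l(s, O) = O + s
Z(V, U) = 175 + U
l(405, 184) + Z(-290, 366) = (184 + 405) + (175 + 366) = 589 + 541 = 1130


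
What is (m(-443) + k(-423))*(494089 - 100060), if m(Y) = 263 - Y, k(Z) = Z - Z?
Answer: 278184474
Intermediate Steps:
k(Z) = 0
(m(-443) + k(-423))*(494089 - 100060) = ((263 - 1*(-443)) + 0)*(494089 - 100060) = ((263 + 443) + 0)*394029 = (706 + 0)*394029 = 706*394029 = 278184474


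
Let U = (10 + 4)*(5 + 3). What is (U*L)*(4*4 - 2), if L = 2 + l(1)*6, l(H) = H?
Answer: 12544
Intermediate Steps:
U = 112 (U = 14*8 = 112)
L = 8 (L = 2 + 1*6 = 2 + 6 = 8)
(U*L)*(4*4 - 2) = (112*8)*(4*4 - 2) = 896*(16 - 2) = 896*14 = 12544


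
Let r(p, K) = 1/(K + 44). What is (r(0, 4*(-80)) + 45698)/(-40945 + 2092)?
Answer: -12612647/10723428 ≈ -1.1762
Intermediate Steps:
r(p, K) = 1/(44 + K)
(r(0, 4*(-80)) + 45698)/(-40945 + 2092) = (1/(44 + 4*(-80)) + 45698)/(-40945 + 2092) = (1/(44 - 320) + 45698)/(-38853) = (1/(-276) + 45698)*(-1/38853) = (-1/276 + 45698)*(-1/38853) = (12612647/276)*(-1/38853) = -12612647/10723428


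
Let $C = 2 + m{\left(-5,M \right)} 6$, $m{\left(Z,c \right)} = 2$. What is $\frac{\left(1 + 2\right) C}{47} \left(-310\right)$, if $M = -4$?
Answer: $- \frac{13020}{47} \approx -277.02$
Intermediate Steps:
$C = 14$ ($C = 2 + 2 \cdot 6 = 2 + 12 = 14$)
$\frac{\left(1 + 2\right) C}{47} \left(-310\right) = \frac{\left(1 + 2\right) 14}{47} \left(-310\right) = 3 \cdot 14 \cdot \frac{1}{47} \left(-310\right) = 42 \cdot \frac{1}{47} \left(-310\right) = \frac{42}{47} \left(-310\right) = - \frac{13020}{47}$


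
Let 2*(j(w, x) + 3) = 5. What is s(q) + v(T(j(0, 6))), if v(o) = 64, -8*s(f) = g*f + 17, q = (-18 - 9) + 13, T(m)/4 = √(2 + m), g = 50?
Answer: 1195/8 ≈ 149.38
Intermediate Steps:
j(w, x) = -½ (j(w, x) = -3 + (½)*5 = -3 + 5/2 = -½)
T(m) = 4*√(2 + m)
q = -14 (q = -27 + 13 = -14)
s(f) = -17/8 - 25*f/4 (s(f) = -(50*f + 17)/8 = -(17 + 50*f)/8 = -17/8 - 25*f/4)
s(q) + v(T(j(0, 6))) = (-17/8 - 25/4*(-14)) + 64 = (-17/8 + 175/2) + 64 = 683/8 + 64 = 1195/8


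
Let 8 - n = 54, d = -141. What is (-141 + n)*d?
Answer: 26367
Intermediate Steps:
n = -46 (n = 8 - 1*54 = 8 - 54 = -46)
(-141 + n)*d = (-141 - 46)*(-141) = -187*(-141) = 26367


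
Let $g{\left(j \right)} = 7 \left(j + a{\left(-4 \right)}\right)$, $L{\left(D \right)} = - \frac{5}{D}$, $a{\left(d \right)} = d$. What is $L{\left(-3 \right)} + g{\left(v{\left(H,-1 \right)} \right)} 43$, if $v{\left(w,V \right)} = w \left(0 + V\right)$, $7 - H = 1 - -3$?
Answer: $- \frac{6316}{3} \approx -2105.3$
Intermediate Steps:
$H = 3$ ($H = 7 - \left(1 - -3\right) = 7 - \left(1 + 3\right) = 7 - 4 = 3$)
$v{\left(w,V \right)} = V w$ ($v{\left(w,V \right)} = w V = V w$)
$g{\left(j \right)} = -28 + 7 j$ ($g{\left(j \right)} = 7 \left(j - 4\right) = 7 \left(-4 + j\right) = -28 + 7 j$)
$L{\left(-3 \right)} + g{\left(v{\left(H,-1 \right)} \right)} 43 = - \frac{5}{-3} + \left(-28 + 7 \left(\left(-1\right) 3\right)\right) 43 = \left(-5\right) \left(- \frac{1}{3}\right) + \left(-28 + 7 \left(-3\right)\right) 43 = \frac{5}{3} + \left(-28 - 21\right) 43 = \frac{5}{3} - 2107 = - \frac{6316}{3}$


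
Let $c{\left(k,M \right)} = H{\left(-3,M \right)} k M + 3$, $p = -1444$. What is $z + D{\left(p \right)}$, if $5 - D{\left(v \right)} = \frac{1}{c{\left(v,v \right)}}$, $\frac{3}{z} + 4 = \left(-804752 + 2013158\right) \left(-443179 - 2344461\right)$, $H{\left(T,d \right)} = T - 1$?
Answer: $\frac{140479773040910168241}{28095953934466857604} \approx 5.0$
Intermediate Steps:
$H{\left(T,d \right)} = -1 + T$
$c{\left(k,M \right)} = 3 - 4 M k$ ($c{\left(k,M \right)} = \left(-1 - 3\right) k M + 3 = - 4 k M + 3 = - 4 M k + 3 = 3 - 4 M k$)
$z = - \frac{3}{3368600901844}$ ($z = \frac{3}{-4 + \left(-804752 + 2013158\right) \left(-443179 - 2344461\right)} = \frac{3}{-4 + 1208406 \left(-2787640\right)} = \frac{3}{-4 - 3368600901840} = \frac{3}{-3368600901844} = 3 \left(- \frac{1}{3368600901844}\right) = - \frac{3}{3368600901844} \approx -8.9058 \cdot 10^{-13}$)
$D{\left(v \right)} = 5 - \frac{1}{3 - 4 v^{2}}$ ($D{\left(v \right)} = 5 - \frac{1}{3 - 4 v v} = 5 - \frac{1}{3 - 4 v^{2}}$)
$z + D{\left(p \right)} = - \frac{3}{3368600901844} + \frac{2 \left(-7 + 10 \left(-1444\right)^{2}\right)}{-3 + 4 \left(-1444\right)^{2}} = - \frac{3}{3368600901844} + \frac{2 \left(-7 + 10 \cdot 2085136\right)}{-3 + 4 \cdot 2085136} = - \frac{3}{3368600901844} + \frac{2 \left(-7 + 20851360\right)}{-3 + 8340544} = - \frac{3}{3368600901844} + 2 \cdot \frac{1}{8340541} \cdot 20851353 = - \frac{3}{3368600901844} + \frac{41702706}{8340541} = \frac{140479773040910168241}{28095953934466857604}$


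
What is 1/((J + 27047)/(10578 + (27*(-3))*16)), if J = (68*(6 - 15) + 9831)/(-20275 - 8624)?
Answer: 44706753/130270339 ≈ 0.34318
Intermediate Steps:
J = -3073/9633 (J = (68*(-9) + 9831)/(-28899) = (-612 + 9831)*(-1/28899) = 9219*(-1/28899) = -3073/9633 ≈ -0.31901)
1/((J + 27047)/(10578 + (27*(-3))*16)) = 1/((-3073/9633 + 27047)/(10578 + (27*(-3))*16)) = 1/(260540678/(9633*(10578 - 81*16))) = 1/(260540678/(9633*(10578 - 1296))) = 1/((260540678/9633)/9282) = 1/((260540678/9633)*(1/9282)) = 1/(130270339/44706753) = 44706753/130270339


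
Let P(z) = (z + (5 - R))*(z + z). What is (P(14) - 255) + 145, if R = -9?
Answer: 674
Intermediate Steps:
P(z) = 2*z*(14 + z) (P(z) = (z + (5 - 1*(-9)))*(z + z) = (z + (5 + 9))*(2*z) = (z + 14)*(2*z) = (14 + z)*(2*z) = 2*z*(14 + z))
(P(14) - 255) + 145 = (2*14*(14 + 14) - 255) + 145 = (2*14*28 - 255) + 145 = (784 - 255) + 145 = 529 + 145 = 674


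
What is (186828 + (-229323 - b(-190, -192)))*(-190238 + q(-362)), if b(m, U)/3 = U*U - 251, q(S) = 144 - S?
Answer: 28902634488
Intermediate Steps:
b(m, U) = -753 + 3*U**2 (b(m, U) = 3*(U*U - 251) = 3*(U**2 - 251) = 3*(-251 + U**2) = -753 + 3*U**2)
(186828 + (-229323 - b(-190, -192)))*(-190238 + q(-362)) = (186828 + (-229323 - (-753 + 3*(-192)**2)))*(-190238 + (144 - 1*(-362))) = (186828 + (-229323 - (-753 + 3*36864)))*(-190238 + (144 + 362)) = (186828 + (-229323 - (-753 + 110592)))*(-190238 + 506) = (186828 + (-229323 - 1*109839))*(-189732) = (186828 + (-229323 - 109839))*(-189732) = (186828 - 339162)*(-189732) = -152334*(-189732) = 28902634488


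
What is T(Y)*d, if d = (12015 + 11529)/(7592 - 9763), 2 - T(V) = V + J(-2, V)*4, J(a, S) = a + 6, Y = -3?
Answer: 258984/2171 ≈ 119.29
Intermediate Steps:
J(a, S) = 6 + a
T(V) = -14 - V (T(V) = 2 - (V + (6 - 2)*4) = 2 - (V + 4*4) = 2 - (V + 16) = 2 - (16 + V) = 2 + (-16 - V) = -14 - V)
d = -23544/2171 (d = 23544/(-2171) = 23544*(-1/2171) = -23544/2171 ≈ -10.845)
T(Y)*d = (-14 - 1*(-3))*(-23544/2171) = (-14 + 3)*(-23544/2171) = -11*(-23544/2171) = 258984/2171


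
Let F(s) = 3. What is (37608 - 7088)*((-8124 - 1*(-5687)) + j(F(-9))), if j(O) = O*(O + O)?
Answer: -73827880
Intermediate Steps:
j(O) = 2*O² (j(O) = O*(2*O) = 2*O²)
(37608 - 7088)*((-8124 - 1*(-5687)) + j(F(-9))) = (37608 - 7088)*((-8124 - 1*(-5687)) + 2*3²) = 30520*((-8124 + 5687) + 2*9) = 30520*(-2437 + 18) = 30520*(-2419) = -73827880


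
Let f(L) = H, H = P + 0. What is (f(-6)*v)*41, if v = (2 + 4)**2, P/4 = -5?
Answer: -29520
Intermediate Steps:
P = -20 (P = 4*(-5) = -20)
H = -20 (H = -20 + 0 = -20)
v = 36 (v = 6**2 = 36)
f(L) = -20
(f(-6)*v)*41 = -20*36*41 = -720*41 = -29520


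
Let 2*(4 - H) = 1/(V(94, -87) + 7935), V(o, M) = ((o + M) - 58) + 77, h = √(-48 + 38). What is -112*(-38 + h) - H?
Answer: 67700345/15922 - 112*I*√10 ≈ 4252.0 - 354.18*I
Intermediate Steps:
h = I*√10 (h = √(-10) = I*√10 ≈ 3.1623*I)
V(o, M) = 19 + M + o (V(o, M) = ((M + o) - 58) + 77 = (-58 + M + o) + 77 = 19 + M + o)
H = 63687/15922 (H = 4 - 1/(2*((19 - 87 + 94) + 7935)) = 4 - 1/(2*(26 + 7935)) = 4 - ½/7961 = 4 - ½*1/7961 = 4 - 1/15922 = 63687/15922 ≈ 3.9999)
-112*(-38 + h) - H = -112*(-38 + I*√10) - 1*63687/15922 = (4256 - 112*I*√10) - 63687/15922 = 67700345/15922 - 112*I*√10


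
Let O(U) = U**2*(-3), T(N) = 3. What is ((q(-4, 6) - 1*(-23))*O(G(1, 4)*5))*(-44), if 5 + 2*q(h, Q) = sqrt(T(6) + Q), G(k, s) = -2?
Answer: 290400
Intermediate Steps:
q(h, Q) = -5/2 + sqrt(3 + Q)/2
O(U) = -3*U**2
((q(-4, 6) - 1*(-23))*O(G(1, 4)*5))*(-44) = (((-5/2 + sqrt(3 + 6)/2) - 1*(-23))*(-3*(-2*5)**2))*(-44) = (((-5/2 + sqrt(9)/2) + 23)*(-3*(-10)**2))*(-44) = (((-5/2 + (1/2)*3) + 23)*(-3*100))*(-44) = (((-5/2 + 3/2) + 23)*(-300))*(-44) = ((-1 + 23)*(-300))*(-44) = (22*(-300))*(-44) = -6600*(-44) = 290400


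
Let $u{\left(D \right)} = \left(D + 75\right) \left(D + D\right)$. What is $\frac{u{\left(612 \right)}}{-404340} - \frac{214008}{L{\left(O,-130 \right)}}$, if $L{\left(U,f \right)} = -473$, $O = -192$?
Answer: $\frac{7177854558}{15937735} \approx 450.37$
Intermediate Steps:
$u{\left(D \right)} = 2 D \left(75 + D\right)$ ($u{\left(D \right)} = \left(75 + D\right) 2 D = 2 D \left(75 + D\right)$)
$\frac{u{\left(612 \right)}}{-404340} - \frac{214008}{L{\left(O,-130 \right)}} = \frac{2 \cdot 612 \left(75 + 612\right)}{-404340} - \frac{214008}{-473} = 2 \cdot 612 \cdot 687 \left(- \frac{1}{404340}\right) - - \frac{214008}{473} = 840888 \left(- \frac{1}{404340}\right) + \frac{214008}{473} = - \frac{70074}{33695} + \frac{214008}{473} = \frac{7177854558}{15937735}$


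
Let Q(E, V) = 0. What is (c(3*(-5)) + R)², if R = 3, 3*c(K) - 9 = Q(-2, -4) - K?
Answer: 121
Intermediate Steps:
c(K) = 3 - K/3 (c(K) = 3 + (0 - K)/3 = 3 + (-K)/3 = 3 - K/3)
(c(3*(-5)) + R)² = ((3 - (-5)) + 3)² = ((3 - ⅓*(-15)) + 3)² = ((3 + 5) + 3)² = (8 + 3)² = 11² = 121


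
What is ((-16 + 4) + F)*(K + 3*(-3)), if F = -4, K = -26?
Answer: 560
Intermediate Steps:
((-16 + 4) + F)*(K + 3*(-3)) = ((-16 + 4) - 4)*(-26 + 3*(-3)) = (-12 - 4)*(-26 - 9) = -16*(-35) = 560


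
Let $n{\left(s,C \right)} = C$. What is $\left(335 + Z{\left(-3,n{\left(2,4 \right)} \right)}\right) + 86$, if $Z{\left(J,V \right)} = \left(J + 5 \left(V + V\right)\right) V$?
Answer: $569$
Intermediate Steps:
$Z{\left(J,V \right)} = V \left(J + 10 V\right)$ ($Z{\left(J,V \right)} = \left(J + 5 \cdot 2 V\right) V = \left(J + 10 V\right) V = V \left(J + 10 V\right)$)
$\left(335 + Z{\left(-3,n{\left(2,4 \right)} \right)}\right) + 86 = \left(335 + 4 \left(-3 + 10 \cdot 4\right)\right) + 86 = \left(335 + 4 \left(-3 + 40\right)\right) + 86 = \left(335 + 4 \cdot 37\right) + 86 = \left(335 + 148\right) + 86 = 483 + 86 = 569$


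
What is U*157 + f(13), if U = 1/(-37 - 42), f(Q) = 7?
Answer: 396/79 ≈ 5.0127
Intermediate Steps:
U = -1/79 (U = 1/(-79) = -1/79 ≈ -0.012658)
U*157 + f(13) = -1/79*157 + 7 = -157/79 + 7 = 396/79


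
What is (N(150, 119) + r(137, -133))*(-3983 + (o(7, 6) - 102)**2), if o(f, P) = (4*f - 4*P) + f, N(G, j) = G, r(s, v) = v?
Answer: 73066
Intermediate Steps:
o(f, P) = -4*P + 5*f (o(f, P) = (-4*P + 4*f) + f = -4*P + 5*f)
(N(150, 119) + r(137, -133))*(-3983 + (o(7, 6) - 102)**2) = (150 - 133)*(-3983 + ((-4*6 + 5*7) - 102)**2) = 17*(-3983 + ((-24 + 35) - 102)**2) = 17*(-3983 + (11 - 102)**2) = 17*(-3983 + (-91)**2) = 17*(-3983 + 8281) = 17*4298 = 73066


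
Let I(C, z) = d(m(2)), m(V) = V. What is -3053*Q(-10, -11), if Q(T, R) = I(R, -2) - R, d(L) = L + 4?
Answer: -51901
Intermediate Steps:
d(L) = 4 + L
I(C, z) = 6 (I(C, z) = 4 + 2 = 6)
Q(T, R) = 6 - R
-3053*Q(-10, -11) = -3053*(6 - 1*(-11)) = -3053*(6 + 11) = -3053*17 = -51901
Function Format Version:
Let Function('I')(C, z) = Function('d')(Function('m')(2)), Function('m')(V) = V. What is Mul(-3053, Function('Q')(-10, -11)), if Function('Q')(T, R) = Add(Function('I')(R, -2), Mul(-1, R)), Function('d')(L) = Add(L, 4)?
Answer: -51901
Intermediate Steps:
Function('d')(L) = Add(4, L)
Function('I')(C, z) = 6 (Function('I')(C, z) = Add(4, 2) = 6)
Function('Q')(T, R) = Add(6, Mul(-1, R))
Mul(-3053, Function('Q')(-10, -11)) = Mul(-3053, Add(6, Mul(-1, -11))) = Mul(-3053, Add(6, 11)) = Mul(-3053, 17) = -51901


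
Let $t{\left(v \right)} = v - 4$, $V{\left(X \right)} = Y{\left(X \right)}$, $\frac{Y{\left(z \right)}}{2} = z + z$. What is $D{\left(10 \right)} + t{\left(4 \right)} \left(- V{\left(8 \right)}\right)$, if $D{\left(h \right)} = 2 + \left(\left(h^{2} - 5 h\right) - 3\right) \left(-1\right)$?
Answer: $-45$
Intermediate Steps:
$Y{\left(z \right)} = 4 z$ ($Y{\left(z \right)} = 2 \left(z + z\right) = 2 \cdot 2 z = 4 z$)
$V{\left(X \right)} = 4 X$
$D{\left(h \right)} = 5 - h^{2} + 5 h$ ($D{\left(h \right)} = 2 + \left(-3 + h^{2} - 5 h\right) \left(-1\right) = 2 + \left(3 - h^{2} + 5 h\right) = 5 - h^{2} + 5 h$)
$t{\left(v \right)} = -4 + v$ ($t{\left(v \right)} = v - 4 = -4 + v$)
$D{\left(10 \right)} + t{\left(4 \right)} \left(- V{\left(8 \right)}\right) = \left(5 - 10^{2} + 5 \cdot 10\right) + \left(-4 + 4\right) \left(- 4 \cdot 8\right) = \left(5 - 100 + 50\right) + 0 \left(\left(-1\right) 32\right) = \left(5 - 100 + 50\right) + 0 \left(-32\right) = -45 + 0 = -45$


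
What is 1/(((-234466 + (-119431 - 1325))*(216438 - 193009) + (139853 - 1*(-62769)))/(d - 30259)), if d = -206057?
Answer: 19693/693524468 ≈ 2.8396e-5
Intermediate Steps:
1/(((-234466 + (-119431 - 1325))*(216438 - 193009) + (139853 - 1*(-62769)))/(d - 30259)) = 1/(((-234466 + (-119431 - 1325))*(216438 - 193009) + (139853 - 1*(-62769)))/(-206057 - 30259)) = 1/(((-234466 - 120756)*23429 + (139853 + 62769))/(-236316)) = 1/((-355222*23429 + 202622)*(-1/236316)) = 1/((-8322496238 + 202622)*(-1/236316)) = 1/(-8322293616*(-1/236316)) = 1/(693524468/19693) = 19693/693524468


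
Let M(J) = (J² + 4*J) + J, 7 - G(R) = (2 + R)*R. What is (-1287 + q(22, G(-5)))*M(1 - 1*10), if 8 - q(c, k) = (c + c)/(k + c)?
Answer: -323100/7 ≈ -46157.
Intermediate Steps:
G(R) = 7 - R*(2 + R) (G(R) = 7 - (2 + R)*R = 7 - R*(2 + R))
q(c, k) = 8 - 2*c/(c + k) (q(c, k) = 8 - (c + c)/(k + c) = 8 - 2*c/(c + k))
M(J) = J² + 5*J
(-1287 + q(22, G(-5)))*M(1 - 1*10) = (-1287 + 2*(3*22 + 4*(7 - 1*(-5)² - 2*(-5)))/(22 + (7 - 1*(-5)² - 2*(-5))))*((1 - 1*10)*(5 + (1 - 1*10))) = (-1287 + 2*(66 + 4*(7 - 1*25 + 10))/(22 + (7 - 1*25 + 10)))*((1 - 10)*(5 + (1 - 10))) = (-1287 + 2*(66 + 4*(7 - 25 + 10))/(22 + (7 - 25 + 10)))*(-9*(5 - 9)) = (-1287 + 2*(66 + 4*(-8))/(22 - 8))*(-9*(-4)) = (-1287 + 2*(66 - 32)/14)*36 = (-1287 + 2*(1/14)*34)*36 = (-1287 + 34/7)*36 = -8975/7*36 = -323100/7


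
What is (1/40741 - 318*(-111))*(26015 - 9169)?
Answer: 24225825246874/40741 ≈ 5.9463e+8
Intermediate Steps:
(1/40741 - 318*(-111))*(26015 - 9169) = (1/40741 + 35298)*16846 = (1438075819/40741)*16846 = 24225825246874/40741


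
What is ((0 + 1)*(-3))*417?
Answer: -1251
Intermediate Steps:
((0 + 1)*(-3))*417 = (1*(-3))*417 = -3*417 = -1251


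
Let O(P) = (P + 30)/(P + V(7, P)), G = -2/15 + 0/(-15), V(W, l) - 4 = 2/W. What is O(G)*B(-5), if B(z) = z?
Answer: -3920/109 ≈ -35.963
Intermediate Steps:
V(W, l) = 4 + 2/W
G = -2/15 (G = -2*1/15 + 0*(-1/15) = -2/15 + 0 = -2/15 ≈ -0.13333)
O(P) = (30 + P)/(30/7 + P) (O(P) = (P + 30)/(P + (4 + 2/7)) = (30 + P)/(P + (4 + 2*(⅐))) = (30 + P)/(P + (4 + 2/7)) = (30 + P)/(P + 30/7) = (30 + P)/(30/7 + P))
O(G)*B(-5) = (7*(30 - 2/15)/(30 + 7*(-2/15)))*(-5) = (7*(448/15)/(30 - 14/15))*(-5) = (7*(448/15)/(436/15))*(-5) = (7*(15/436)*(448/15))*(-5) = (784/109)*(-5) = -3920/109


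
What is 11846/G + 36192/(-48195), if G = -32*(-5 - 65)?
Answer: 2332609/514080 ≈ 4.5374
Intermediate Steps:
G = 2240 (G = -32*(-70) = 2240)
11846/G + 36192/(-48195) = 11846/2240 + 36192/(-48195) = 11846*(1/2240) + 36192*(-1/48195) = 5923/1120 - 12064/16065 = 2332609/514080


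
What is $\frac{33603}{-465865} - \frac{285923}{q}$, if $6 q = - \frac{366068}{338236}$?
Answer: $\frac{2938274786457873}{1853676835} \approx 1.5851 \cdot 10^{6}$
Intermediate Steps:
$q = - \frac{91517}{507354}$ ($q = \frac{\left(-366068\right) \frac{1}{338236}}{6} = \frac{1}{6} \left(- \frac{91517}{84559}\right) = - \frac{91517}{507354} \approx -0.18038$)
$\frac{33603}{-465865} - \frac{285923}{q} = \frac{33603}{-465865} - \frac{285923}{- \frac{91517}{507354}} = 33603 \left(- \frac{1}{465865}\right) - - \frac{145064177742}{91517} = - \frac{1461}{20255} + \frac{145064177742}{91517} = \frac{2938274786457873}{1853676835}$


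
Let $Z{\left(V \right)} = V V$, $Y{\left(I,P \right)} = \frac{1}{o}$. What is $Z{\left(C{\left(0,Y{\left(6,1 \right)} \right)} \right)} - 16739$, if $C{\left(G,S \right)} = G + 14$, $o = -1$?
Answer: $-16543$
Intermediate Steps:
$Y{\left(I,P \right)} = -1$ ($Y{\left(I,P \right)} = \frac{1}{-1} = -1$)
$C{\left(G,S \right)} = 14 + G$
$Z{\left(V \right)} = V^{2}$
$Z{\left(C{\left(0,Y{\left(6,1 \right)} \right)} \right)} - 16739 = \left(14 + 0\right)^{2} - 16739 = 14^{2} - 16739 = 196 - 16739 = -16543$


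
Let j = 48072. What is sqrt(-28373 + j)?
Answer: sqrt(19699) ≈ 140.35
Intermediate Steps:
sqrt(-28373 + j) = sqrt(-28373 + 48072) = sqrt(19699)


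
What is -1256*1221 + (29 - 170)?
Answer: -1533717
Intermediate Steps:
-1256*1221 + (29 - 170) = -1533576 - 141 = -1533717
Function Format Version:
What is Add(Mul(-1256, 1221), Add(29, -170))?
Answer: -1533717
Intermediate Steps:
Add(Mul(-1256, 1221), Add(29, -170)) = Add(-1533576, -141) = -1533717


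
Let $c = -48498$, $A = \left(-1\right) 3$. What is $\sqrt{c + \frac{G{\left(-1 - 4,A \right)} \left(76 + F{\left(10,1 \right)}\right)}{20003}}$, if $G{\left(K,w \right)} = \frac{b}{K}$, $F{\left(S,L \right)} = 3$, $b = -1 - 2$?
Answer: $\frac{i \sqrt{485125481208495}}{100015} \approx 220.22 i$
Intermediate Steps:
$b = -3$
$A = -3$
$G{\left(K,w \right)} = - \frac{3}{K}$
$\sqrt{c + \frac{G{\left(-1 - 4,A \right)} \left(76 + F{\left(10,1 \right)}\right)}{20003}} = \sqrt{-48498 + \frac{- \frac{3}{-1 - 4} \left(76 + 3\right)}{20003}} = \sqrt{-48498 + - \frac{3}{-5} \cdot 79 \cdot \frac{1}{20003}} = \sqrt{-48498 + \left(-3\right) \left(- \frac{1}{5}\right) 79 \cdot \frac{1}{20003}} = \sqrt{-48498 + \frac{3}{5} \cdot 79 \cdot \frac{1}{20003}} = \sqrt{-48498 + \frac{237}{5} \cdot \frac{1}{20003}} = \sqrt{-48498 + \frac{237}{100015}} = \sqrt{- \frac{4850527233}{100015}} = \frac{i \sqrt{485125481208495}}{100015}$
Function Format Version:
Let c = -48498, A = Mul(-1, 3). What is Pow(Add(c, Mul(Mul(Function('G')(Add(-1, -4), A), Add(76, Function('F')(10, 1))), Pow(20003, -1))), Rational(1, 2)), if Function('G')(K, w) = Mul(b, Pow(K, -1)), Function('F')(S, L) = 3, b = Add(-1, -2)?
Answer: Mul(Rational(1, 100015), I, Pow(485125481208495, Rational(1, 2))) ≈ Mul(220.22, I)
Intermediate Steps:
b = -3
A = -3
Function('G')(K, w) = Mul(-3, Pow(K, -1))
Pow(Add(c, Mul(Mul(Function('G')(Add(-1, -4), A), Add(76, Function('F')(10, 1))), Pow(20003, -1))), Rational(1, 2)) = Pow(Add(-48498, Mul(Mul(Mul(-3, Pow(Add(-1, -4), -1)), Add(76, 3)), Pow(20003, -1))), Rational(1, 2)) = Pow(Add(-48498, Mul(Mul(Mul(-3, Pow(-5, -1)), 79), Rational(1, 20003))), Rational(1, 2)) = Pow(Add(-48498, Mul(Mul(Mul(-3, Rational(-1, 5)), 79), Rational(1, 20003))), Rational(1, 2)) = Pow(Add(-48498, Mul(Mul(Rational(3, 5), 79), Rational(1, 20003))), Rational(1, 2)) = Pow(Add(-48498, Mul(Rational(237, 5), Rational(1, 20003))), Rational(1, 2)) = Pow(Add(-48498, Rational(237, 100015)), Rational(1, 2)) = Pow(Rational(-4850527233, 100015), Rational(1, 2)) = Mul(Rational(1, 100015), I, Pow(485125481208495, Rational(1, 2)))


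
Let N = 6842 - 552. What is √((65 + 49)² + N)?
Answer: √19286 ≈ 138.87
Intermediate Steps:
N = 6290
√((65 + 49)² + N) = √((65 + 49)² + 6290) = √(114² + 6290) = √(12996 + 6290) = √19286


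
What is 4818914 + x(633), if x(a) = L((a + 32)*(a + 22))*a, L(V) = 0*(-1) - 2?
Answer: 4817648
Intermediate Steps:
L(V) = -2 (L(V) = 0 - 2 = -2)
x(a) = -2*a
4818914 + x(633) = 4818914 - 2*633 = 4818914 - 1266 = 4817648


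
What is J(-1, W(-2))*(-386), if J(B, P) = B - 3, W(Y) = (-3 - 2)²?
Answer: 1544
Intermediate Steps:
W(Y) = 25 (W(Y) = (-5)² = 25)
J(B, P) = -3 + B
J(-1, W(-2))*(-386) = (-3 - 1)*(-386) = -4*(-386) = 1544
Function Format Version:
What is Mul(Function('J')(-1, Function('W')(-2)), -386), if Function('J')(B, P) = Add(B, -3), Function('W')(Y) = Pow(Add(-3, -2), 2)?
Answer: 1544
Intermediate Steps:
Function('W')(Y) = 25 (Function('W')(Y) = Pow(-5, 2) = 25)
Function('J')(B, P) = Add(-3, B)
Mul(Function('J')(-1, Function('W')(-2)), -386) = Mul(Add(-3, -1), -386) = Mul(-4, -386) = 1544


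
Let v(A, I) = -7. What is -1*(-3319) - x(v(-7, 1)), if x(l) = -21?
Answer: 3340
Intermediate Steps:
-1*(-3319) - x(v(-7, 1)) = -1*(-3319) - 1*(-21) = 3319 + 21 = 3340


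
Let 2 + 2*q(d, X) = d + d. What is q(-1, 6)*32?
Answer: -64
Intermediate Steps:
q(d, X) = -1 + d (q(d, X) = -1 + (d + d)/2 = -1 + (2*d)/2 = -1 + d)
q(-1, 6)*32 = (-1 - 1)*32 = -2*32 = -64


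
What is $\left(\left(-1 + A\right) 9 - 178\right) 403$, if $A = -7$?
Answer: $-100750$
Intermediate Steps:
$\left(\left(-1 + A\right) 9 - 178\right) 403 = \left(\left(-1 - 7\right) 9 - 178\right) 403 = \left(\left(-8\right) 9 - 178\right) 403 = \left(-72 - 178\right) 403 = \left(-250\right) 403 = -100750$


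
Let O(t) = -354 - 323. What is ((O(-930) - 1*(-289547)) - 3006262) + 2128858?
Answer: -588534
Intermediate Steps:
O(t) = -677
((O(-930) - 1*(-289547)) - 3006262) + 2128858 = ((-677 - 1*(-289547)) - 3006262) + 2128858 = ((-677 + 289547) - 3006262) + 2128858 = (288870 - 3006262) + 2128858 = -2717392 + 2128858 = -588534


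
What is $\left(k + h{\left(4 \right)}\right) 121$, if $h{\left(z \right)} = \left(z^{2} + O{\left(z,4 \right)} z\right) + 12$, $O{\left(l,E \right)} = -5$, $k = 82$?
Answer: $10890$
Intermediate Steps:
$h{\left(z \right)} = 12 + z^{2} - 5 z$ ($h{\left(z \right)} = \left(z^{2} - 5 z\right) + 12 = 12 + z^{2} - 5 z$)
$\left(k + h{\left(4 \right)}\right) 121 = \left(82 + \left(12 + 4^{2} - 20\right)\right) 121 = \left(82 + \left(12 + 16 - 20\right)\right) 121 = \left(82 + 8\right) 121 = 90 \cdot 121 = 10890$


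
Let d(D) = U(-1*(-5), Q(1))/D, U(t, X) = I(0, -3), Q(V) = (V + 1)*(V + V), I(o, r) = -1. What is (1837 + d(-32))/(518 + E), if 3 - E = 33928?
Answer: -58785/1069024 ≈ -0.054989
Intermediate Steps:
E = -33925 (E = 3 - 1*33928 = 3 - 33928 = -33925)
Q(V) = 2*V*(1 + V) (Q(V) = (1 + V)*(2*V) = 2*V*(1 + V))
U(t, X) = -1
d(D) = -1/D
(1837 + d(-32))/(518 + E) = (1837 - 1/(-32))/(518 - 33925) = (1837 - 1*(-1/32))/(-33407) = (1837 + 1/32)*(-1/33407) = (58785/32)*(-1/33407) = -58785/1069024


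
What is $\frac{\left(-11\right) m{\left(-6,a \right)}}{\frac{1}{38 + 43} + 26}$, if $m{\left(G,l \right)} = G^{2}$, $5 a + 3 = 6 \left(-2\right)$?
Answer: $- \frac{32076}{2107} \approx -15.224$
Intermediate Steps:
$a = -3$ ($a = - \frac{3}{5} + \frac{6 \left(-2\right)}{5} = - \frac{3}{5} + \frac{1}{5} \left(-12\right) = - \frac{3}{5} - \frac{12}{5} = -3$)
$\frac{\left(-11\right) m{\left(-6,a \right)}}{\frac{1}{38 + 43} + 26} = \frac{\left(-11\right) \left(-6\right)^{2}}{\frac{1}{38 + 43} + 26} = \frac{\left(-11\right) 36}{\frac{1}{81} + 26} = - \frac{396}{\frac{1}{81} + 26} = - \frac{396}{\frac{2107}{81}} = \left(-396\right) \frac{81}{2107} = - \frac{32076}{2107}$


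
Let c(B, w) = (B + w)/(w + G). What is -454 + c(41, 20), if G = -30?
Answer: -4601/10 ≈ -460.10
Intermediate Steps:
c(B, w) = (B + w)/(-30 + w) (c(B, w) = (B + w)/(w - 30) = (B + w)/(-30 + w))
-454 + c(41, 20) = -454 + (41 + 20)/(-30 + 20) = -454 + 61/(-10) = -454 - ⅒*61 = -454 - 61/10 = -4601/10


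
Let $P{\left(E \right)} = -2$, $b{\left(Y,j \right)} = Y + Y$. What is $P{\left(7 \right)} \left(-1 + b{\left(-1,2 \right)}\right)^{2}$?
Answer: $-18$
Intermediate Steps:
$b{\left(Y,j \right)} = 2 Y$
$P{\left(7 \right)} \left(-1 + b{\left(-1,2 \right)}\right)^{2} = - 2 \left(-1 + 2 \left(-1\right)\right)^{2} = - 2 \left(-1 - 2\right)^{2} = - 2 \left(-3\right)^{2} = \left(-2\right) 9 = -18$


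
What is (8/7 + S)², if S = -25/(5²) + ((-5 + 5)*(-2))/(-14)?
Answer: 1/49 ≈ 0.020408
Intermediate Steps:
S = -1 (S = -25/25 + (0*(-2))*(-1/14) = -25*1/25 + 0*(-1/14) = -1 + 0 = -1)
(8/7 + S)² = (8/7 - 1)² = (⅐)² = 1/49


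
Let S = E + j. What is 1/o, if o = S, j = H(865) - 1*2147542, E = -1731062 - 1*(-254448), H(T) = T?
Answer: -1/3623291 ≈ -2.7599e-7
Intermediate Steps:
E = -1476614 (E = -1731062 + 254448 = -1476614)
j = -2146677 (j = 865 - 1*2147542 = 865 - 2147542 = -2146677)
S = -3623291 (S = -1476614 - 2146677 = -3623291)
o = -3623291
1/o = 1/(-3623291) = -1/3623291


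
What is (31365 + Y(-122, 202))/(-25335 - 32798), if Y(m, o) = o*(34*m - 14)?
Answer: 809359/58133 ≈ 13.923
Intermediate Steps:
Y(m, o) = o*(-14 + 34*m)
(31365 + Y(-122, 202))/(-25335 - 32798) = (31365 + 2*202*(-7 + 17*(-122)))/(-25335 - 32798) = (31365 + 2*202*(-7 - 2074))/(-58133) = (31365 + 2*202*(-2081))*(-1/58133) = (31365 - 840724)*(-1/58133) = -809359*(-1/58133) = 809359/58133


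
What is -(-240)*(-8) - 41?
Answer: -1961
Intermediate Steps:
-(-240)*(-8) - 41 = -48*40 - 41 = -1920 - 41 = -1961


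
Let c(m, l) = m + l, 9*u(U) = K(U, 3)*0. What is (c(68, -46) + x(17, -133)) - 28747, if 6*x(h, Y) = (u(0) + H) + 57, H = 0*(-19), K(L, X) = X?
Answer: -57431/2 ≈ -28716.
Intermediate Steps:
H = 0
u(U) = 0 (u(U) = (3*0)/9 = (1/9)*0 = 0)
x(h, Y) = 19/2 (x(h, Y) = ((0 + 0) + 57)/6 = (0 + 57)/6 = (1/6)*57 = 19/2)
c(m, l) = l + m
(c(68, -46) + x(17, -133)) - 28747 = ((-46 + 68) + 19/2) - 28747 = (22 + 19/2) - 28747 = 63/2 - 28747 = -57431/2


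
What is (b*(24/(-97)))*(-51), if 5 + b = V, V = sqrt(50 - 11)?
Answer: -6120/97 + 1224*sqrt(39)/97 ≈ 15.710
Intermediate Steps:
V = sqrt(39) ≈ 6.2450
b = -5 + sqrt(39) ≈ 1.2450
(b*(24/(-97)))*(-51) = ((-5 + sqrt(39))*(24/(-97)))*(-51) = ((-5 + sqrt(39))*(24*(-1/97)))*(-51) = ((-5 + sqrt(39))*(-24/97))*(-51) = (120/97 - 24*sqrt(39)/97)*(-51) = -6120/97 + 1224*sqrt(39)/97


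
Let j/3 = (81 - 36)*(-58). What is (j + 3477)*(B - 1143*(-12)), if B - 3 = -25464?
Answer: 51125985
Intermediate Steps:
B = -25461 (B = 3 - 25464 = -25461)
j = -7830 (j = 3*((81 - 36)*(-58)) = 3*(45*(-58)) = 3*(-2610) = -7830)
(j + 3477)*(B - 1143*(-12)) = (-7830 + 3477)*(-25461 - 1143*(-12)) = -4353*(-25461 + 13716) = -4353*(-11745) = 51125985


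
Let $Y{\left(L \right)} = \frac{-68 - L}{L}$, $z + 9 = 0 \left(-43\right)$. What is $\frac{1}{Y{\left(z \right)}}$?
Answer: $\frac{9}{59} \approx 0.15254$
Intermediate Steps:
$z = -9$ ($z = -9 + 0 \left(-43\right) = -9 + 0 = -9$)
$Y{\left(L \right)} = \frac{-68 - L}{L}$
$\frac{1}{Y{\left(z \right)}} = \frac{1}{\frac{1}{-9} \left(-68 - -9\right)} = \frac{1}{\left(- \frac{1}{9}\right) \left(-68 + 9\right)} = \frac{1}{\left(- \frac{1}{9}\right) \left(-59\right)} = \frac{1}{\frac{59}{9}} = \frac{9}{59}$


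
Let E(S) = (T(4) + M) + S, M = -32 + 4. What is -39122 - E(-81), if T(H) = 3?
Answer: -39016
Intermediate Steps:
M = -28
E(S) = -25 + S (E(S) = (3 - 28) + S = -25 + S)
-39122 - E(-81) = -39122 - (-25 - 81) = -39122 - 1*(-106) = -39122 + 106 = -39016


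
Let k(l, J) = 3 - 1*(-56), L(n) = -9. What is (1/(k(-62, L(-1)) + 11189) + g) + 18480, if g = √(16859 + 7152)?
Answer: 207863041/11248 + √24011 ≈ 18635.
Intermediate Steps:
k(l, J) = 59 (k(l, J) = 3 + 56 = 59)
g = √24011 ≈ 154.95
(1/(k(-62, L(-1)) + 11189) + g) + 18480 = (1/(59 + 11189) + √24011) + 18480 = (1/11248 + √24011) + 18480 = 207863041/11248 + √24011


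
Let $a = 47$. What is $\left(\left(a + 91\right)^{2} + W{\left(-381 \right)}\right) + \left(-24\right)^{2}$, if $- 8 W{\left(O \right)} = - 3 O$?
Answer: $\frac{155817}{8} \approx 19477.0$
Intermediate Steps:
$W{\left(O \right)} = \frac{3 O}{8}$ ($W{\left(O \right)} = - \frac{\left(-3\right) O}{8} = \frac{3 O}{8}$)
$\left(\left(a + 91\right)^{2} + W{\left(-381 \right)}\right) + \left(-24\right)^{2} = \left(\left(47 + 91\right)^{2} + \frac{3}{8} \left(-381\right)\right) + \left(-24\right)^{2} = \left(138^{2} - \frac{1143}{8}\right) + 576 = \left(19044 - \frac{1143}{8}\right) + 576 = \frac{151209}{8} + 576 = \frac{155817}{8}$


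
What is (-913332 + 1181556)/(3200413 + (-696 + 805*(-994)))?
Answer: 89408/799849 ≈ 0.11178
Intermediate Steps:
(-913332 + 1181556)/(3200413 + (-696 + 805*(-994))) = 268224/(3200413 + (-696 - 800170)) = 268224/(3200413 - 800866) = 268224/2399547 = 268224*(1/2399547) = 89408/799849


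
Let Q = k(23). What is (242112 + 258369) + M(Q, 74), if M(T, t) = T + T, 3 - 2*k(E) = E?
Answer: 500461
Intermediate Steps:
k(E) = 3/2 - E/2
Q = -10 (Q = 3/2 - 1/2*23 = 3/2 - 23/2 = -10)
M(T, t) = 2*T
(242112 + 258369) + M(Q, 74) = (242112 + 258369) + 2*(-10) = 500481 - 20 = 500461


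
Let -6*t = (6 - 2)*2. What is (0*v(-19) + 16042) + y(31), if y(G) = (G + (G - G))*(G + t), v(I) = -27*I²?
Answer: 50885/3 ≈ 16962.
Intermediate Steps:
t = -4/3 (t = -(6 - 2)*2/6 = -2*2/3 = -⅙*8 = -4/3 ≈ -1.3333)
y(G) = G*(-4/3 + G) (y(G) = (G + (G - G))*(G - 4/3) = (G + 0)*(-4/3 + G) = G*(-4/3 + G))
(0*v(-19) + 16042) + y(31) = (0*(-27*(-19)²) + 16042) + (⅓)*31*(-4 + 3*31) = (0*(-27*361) + 16042) + (⅓)*31*(-4 + 93) = (0*(-9747) + 16042) + (⅓)*31*89 = (0 + 16042) + 2759/3 = 16042 + 2759/3 = 50885/3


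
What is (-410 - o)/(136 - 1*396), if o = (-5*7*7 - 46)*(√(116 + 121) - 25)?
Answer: 1537/52 - 291*√237/260 ≈ 12.327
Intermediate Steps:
o = 7275 - 291*√237 (o = (-35*7 - 46)*(√237 - 25) = (-245 - 46)*(-25 + √237) = -291*(-25 + √237) = 7275 - 291*√237 ≈ 2795.1)
(-410 - o)/(136 - 1*396) = (-410 - (7275 - 291*√237))/(136 - 1*396) = (-410 + (-7275 + 291*√237))/(136 - 396) = (-7685 + 291*√237)/(-260) = (-7685 + 291*√237)*(-1/260) = 1537/52 - 291*√237/260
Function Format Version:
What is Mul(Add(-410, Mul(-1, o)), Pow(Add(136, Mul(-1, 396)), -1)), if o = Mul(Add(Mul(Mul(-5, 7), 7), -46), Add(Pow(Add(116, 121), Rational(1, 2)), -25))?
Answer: Add(Rational(1537, 52), Mul(Rational(-291, 260), Pow(237, Rational(1, 2)))) ≈ 12.327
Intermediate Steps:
o = Add(7275, Mul(-291, Pow(237, Rational(1, 2)))) (o = Mul(Add(Mul(-35, 7), -46), Add(Pow(237, Rational(1, 2)), -25)) = Mul(Add(-245, -46), Add(-25, Pow(237, Rational(1, 2)))) = Mul(-291, Add(-25, Pow(237, Rational(1, 2)))) = Add(7275, Mul(-291, Pow(237, Rational(1, 2)))) ≈ 2795.1)
Mul(Add(-410, Mul(-1, o)), Pow(Add(136, Mul(-1, 396)), -1)) = Mul(Add(-410, Mul(-1, Add(7275, Mul(-291, Pow(237, Rational(1, 2)))))), Pow(Add(136, Mul(-1, 396)), -1)) = Mul(Add(-410, Add(-7275, Mul(291, Pow(237, Rational(1, 2))))), Pow(Add(136, -396), -1)) = Mul(Add(-7685, Mul(291, Pow(237, Rational(1, 2)))), Pow(-260, -1)) = Mul(Add(-7685, Mul(291, Pow(237, Rational(1, 2)))), Rational(-1, 260)) = Add(Rational(1537, 52), Mul(Rational(-291, 260), Pow(237, Rational(1, 2))))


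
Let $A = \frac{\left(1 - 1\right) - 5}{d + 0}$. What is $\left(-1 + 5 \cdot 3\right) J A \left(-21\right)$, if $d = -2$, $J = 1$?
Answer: $-735$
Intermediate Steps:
$A = \frac{5}{2}$ ($A = \frac{\left(1 - 1\right) - 5}{-2 + 0} = \frac{\left(1 - 1\right) - 5}{-2} = \left(0 - 5\right) \left(- \frac{1}{2}\right) = \left(-5\right) \left(- \frac{1}{2}\right) = \frac{5}{2} \approx 2.5$)
$\left(-1 + 5 \cdot 3\right) J A \left(-21\right) = \left(-1 + 5 \cdot 3\right) 1 \cdot \frac{5}{2} \left(-21\right) = \left(-1 + 15\right) 1 \cdot \frac{5}{2} \left(-21\right) = 14 \cdot 1 \cdot \frac{5}{2} \left(-21\right) = 14 \cdot \frac{5}{2} \left(-21\right) = 35 \left(-21\right) = -735$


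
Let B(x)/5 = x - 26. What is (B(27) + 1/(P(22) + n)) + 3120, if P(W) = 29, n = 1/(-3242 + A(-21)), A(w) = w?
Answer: 295709513/94626 ≈ 3125.0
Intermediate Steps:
B(x) = -130 + 5*x (B(x) = 5*(x - 26) = 5*(-26 + x) = -130 + 5*x)
n = -1/3263 (n = 1/(-3242 - 21) = 1/(-3263) = -1/3263 ≈ -0.00030647)
(B(27) + 1/(P(22) + n)) + 3120 = ((-130 + 5*27) + 1/(29 - 1/3263)) + 3120 = ((-130 + 135) + 1/(94626/3263)) + 3120 = (5 + 3263/94626) + 3120 = 476393/94626 + 3120 = 295709513/94626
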